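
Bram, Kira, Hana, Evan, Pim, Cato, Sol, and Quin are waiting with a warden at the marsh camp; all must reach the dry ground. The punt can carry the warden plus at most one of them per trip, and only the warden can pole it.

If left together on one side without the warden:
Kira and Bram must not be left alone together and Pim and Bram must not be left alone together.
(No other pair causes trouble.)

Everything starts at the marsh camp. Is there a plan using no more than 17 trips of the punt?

Yes

Yes — this plan uses 17 crossings (≤ 17):
1. Warden goes to the dry ground with Bram.  [the marsh camp: Cato, Evan, Hana, Kira, Pim, Quin, Sol | the dry ground: Bram]
2. Warden goes back to the marsh camp alone.  [the marsh camp: Cato, Evan, Hana, Kira, Pim, Quin, Sol | the dry ground: Bram]
3. Warden goes to the dry ground with Kira.  [the marsh camp: Cato, Evan, Hana, Pim, Quin, Sol | the dry ground: Bram, Kira]
4. Warden goes back to the marsh camp with Bram.  [the marsh camp: Bram, Cato, Evan, Hana, Pim, Quin, Sol | the dry ground: Kira]
5. Warden goes to the dry ground with Pim.  [the marsh camp: Bram, Cato, Evan, Hana, Quin, Sol | the dry ground: Kira, Pim]
6. Warden goes back to the marsh camp alone.  [the marsh camp: Bram, Cato, Evan, Hana, Quin, Sol | the dry ground: Kira, Pim]
7. Warden goes to the dry ground with Hana.  [the marsh camp: Bram, Cato, Evan, Quin, Sol | the dry ground: Hana, Kira, Pim]
8. Warden goes back to the marsh camp alone.  [the marsh camp: Bram, Cato, Evan, Quin, Sol | the dry ground: Hana, Kira, Pim]
9. Warden goes to the dry ground with Evan.  [the marsh camp: Bram, Cato, Quin, Sol | the dry ground: Evan, Hana, Kira, Pim]
10. Warden goes back to the marsh camp alone.  [the marsh camp: Bram, Cato, Quin, Sol | the dry ground: Evan, Hana, Kira, Pim]
11. Warden goes to the dry ground with Cato.  [the marsh camp: Bram, Quin, Sol | the dry ground: Cato, Evan, Hana, Kira, Pim]
12. Warden goes back to the marsh camp alone.  [the marsh camp: Bram, Quin, Sol | the dry ground: Cato, Evan, Hana, Kira, Pim]
13. Warden goes to the dry ground with Sol.  [the marsh camp: Bram, Quin | the dry ground: Cato, Evan, Hana, Kira, Pim, Sol]
14. Warden goes back to the marsh camp alone.  [the marsh camp: Bram, Quin | the dry ground: Cato, Evan, Hana, Kira, Pim, Sol]
15. Warden goes to the dry ground with Quin.  [the marsh camp: Bram | the dry ground: Cato, Evan, Hana, Kira, Pim, Quin, Sol]
16. Warden goes back to the marsh camp alone.  [the marsh camp: Bram | the dry ground: Cato, Evan, Hana, Kira, Pim, Quin, Sol]
17. Warden goes to the dry ground with Bram.  [the marsh camp: — | the dry ground: Bram, Cato, Evan, Hana, Kira, Pim, Quin, Sol]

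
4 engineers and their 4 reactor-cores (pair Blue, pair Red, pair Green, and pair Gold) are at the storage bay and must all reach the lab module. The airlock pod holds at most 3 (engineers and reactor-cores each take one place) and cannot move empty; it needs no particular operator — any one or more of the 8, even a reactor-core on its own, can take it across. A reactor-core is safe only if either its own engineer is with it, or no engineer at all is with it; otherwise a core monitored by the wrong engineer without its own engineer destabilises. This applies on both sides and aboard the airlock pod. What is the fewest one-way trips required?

9

Counting alone: each trip to the lab module takes at most 3 across and each return brings at least 1 back, so after t trips out (and t−1 returns) at most 3t − (t−1) of the 8 are across; that first reaches 8 at t = 4, so at least 7 crossings are needed.
The safety rule pushes this higher. Following every safe sequence of crossings, the most of the 8 that can be at the lab module as the airlock pod arrives there on crossing 7 is 7 — never all 8.
So no plan with fewer than 9 crossings exists, and this one achieves 9:
1. engineer Blue and reactor-core Blue cross → the lab module.
2. engineer Blue crosses ← the storage bay.
3. engineer Blue, engineer Red, and reactor-core Red cross → the lab module.
4. engineer Blue and reactor-core Blue cross ← the storage bay.
5. engineer Blue, engineer Gold, and engineer Green cross → the lab module.
6. reactor-core Red crosses ← the storage bay.
7. reactor-core Blue and reactor-core Red cross → the lab module.
8. reactor-core Blue crosses ← the storage bay.
9. reactor-core Blue, reactor-core Gold, and reactor-core Green cross → the lab module.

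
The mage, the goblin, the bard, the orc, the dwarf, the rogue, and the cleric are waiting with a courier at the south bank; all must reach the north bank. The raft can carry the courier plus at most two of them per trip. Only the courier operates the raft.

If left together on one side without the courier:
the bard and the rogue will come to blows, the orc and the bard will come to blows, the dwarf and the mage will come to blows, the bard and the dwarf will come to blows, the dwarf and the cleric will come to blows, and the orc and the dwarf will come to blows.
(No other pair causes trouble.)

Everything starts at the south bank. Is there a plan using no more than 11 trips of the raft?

Yes

Yes — this plan uses 11 crossings (≤ 11):
1. Courier goes to the north bank with the bard and the dwarf.  [the south bank: the cleric, the goblin, the mage, the orc, the rogue | the north bank: the bard, the dwarf]
2. Courier goes back to the south bank with the bard.  [the south bank: the bard, the cleric, the goblin, the mage, the orc, the rogue | the north bank: the dwarf]
3. Courier goes to the north bank with the bard and the mage.  [the south bank: the cleric, the goblin, the orc, the rogue | the north bank: the bard, the dwarf, the mage]
4. Courier goes back to the south bank with the dwarf.  [the south bank: the cleric, the dwarf, the goblin, the orc, the rogue | the north bank: the bard, the mage]
5. Courier goes to the north bank with the dwarf and the goblin.  [the south bank: the cleric, the orc, the rogue | the north bank: the bard, the dwarf, the goblin, the mage]
6. Courier goes back to the south bank with the dwarf.  [the south bank: the cleric, the dwarf, the orc, the rogue | the north bank: the bard, the goblin, the mage]
7. Courier goes to the north bank with the cleric and the orc.  [the south bank: the dwarf, the rogue | the north bank: the bard, the cleric, the goblin, the mage, the orc]
8. Courier goes back to the south bank with the bard.  [the south bank: the bard, the dwarf, the rogue | the north bank: the cleric, the goblin, the mage, the orc]
9. Courier goes to the north bank with the bard and the rogue.  [the south bank: the dwarf | the north bank: the bard, the cleric, the goblin, the mage, the orc, the rogue]
10. Courier goes back to the south bank with the bard.  [the south bank: the bard, the dwarf | the north bank: the cleric, the goblin, the mage, the orc, the rogue]
11. Courier goes to the north bank with the bard and the dwarf.  [the south bank: — | the north bank: the bard, the cleric, the dwarf, the goblin, the mage, the orc, the rogue]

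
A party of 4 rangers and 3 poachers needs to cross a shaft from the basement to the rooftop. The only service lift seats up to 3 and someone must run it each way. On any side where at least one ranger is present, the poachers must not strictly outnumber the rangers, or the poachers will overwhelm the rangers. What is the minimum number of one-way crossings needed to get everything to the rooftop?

5

Counting alone: each trip to the rooftop takes at most 3 across and each return brings at least 1 back, so after t trips out (and t−1 returns) at most 3t − (t−1) of the 7 are across; that first reaches 7 at t = 3, so at least 5 crossings are needed.
The plan below uses exactly 5 crossings, so it is optimal:
1. 3 poachers → the rooftop.  (the basement: 4R 0P; the rooftop: 0R 3P)
2. 1 poacher ← the basement.  (the basement: 4R 1P; the rooftop: 0R 2P)
3. 3 rangers → the rooftop.  (the basement: 1R 1P; the rooftop: 3R 2P)
4. 1 ranger ← the basement.  (the basement: 2R 1P; the rooftop: 2R 2P)
5. 2 rangers and 1 poacher → the rooftop.  (the basement: 0R 0P; the rooftop: 4R 3P)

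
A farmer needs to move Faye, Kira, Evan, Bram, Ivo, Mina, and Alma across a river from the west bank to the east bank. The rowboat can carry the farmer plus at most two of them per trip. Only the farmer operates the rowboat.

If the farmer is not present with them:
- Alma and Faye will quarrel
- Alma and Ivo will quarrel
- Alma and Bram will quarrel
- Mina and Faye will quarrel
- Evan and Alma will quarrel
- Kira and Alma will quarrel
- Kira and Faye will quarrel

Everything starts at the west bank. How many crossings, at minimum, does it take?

11

Counting alone: the farmer can take at most 2 across per trip to the east bank, so moving all 7 needs at least 4 loaded trips out, with a return between consecutive ones — at least 7 crossings.
The safety rule pushes this higher. Following every safe sequence of crossings, the most of the 7 that can be at the east bank as the rowboat arrives there on crossings 7, 9 is 5, 6 respectively — never all 7.
So no plan with fewer than 11 crossings exists, and this one achieves 11:
1. Farmer goes to the east bank with Alma and Faye.
2. Farmer goes back to the west bank with Faye.
3. Farmer goes to the east bank with Evan and Faye.
4. Farmer goes back to the west bank with Alma.
5. Farmer goes to the east bank with Alma and Bram.
6. Farmer goes back to the west bank with Alma.
7. Farmer goes to the east bank with Ivo and Kira.
8. Farmer goes back to the west bank with Faye.
9. Farmer goes to the east bank with Faye and Mina.
10. Farmer goes back to the west bank with Faye.
11. Farmer goes to the east bank with Alma and Faye.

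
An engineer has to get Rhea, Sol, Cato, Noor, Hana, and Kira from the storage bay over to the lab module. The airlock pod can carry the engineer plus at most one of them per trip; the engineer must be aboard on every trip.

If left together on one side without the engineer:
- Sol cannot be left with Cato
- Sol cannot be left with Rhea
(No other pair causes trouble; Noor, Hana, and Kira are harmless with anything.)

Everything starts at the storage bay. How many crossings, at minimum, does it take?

13

Counting alone: the engineer can take at most 1 across per trip to the lab module, so moving all 6 needs at least 6 loaded trips out, with a return between consecutive ones — at least 11 crossings.
The safety rule pushes this higher. Following every safe sequence of crossings, the most of the 6 that can be at the lab module as the airlock pod arrives there on crossing 11 is 5 — never all 6.
So no plan with fewer than 13 crossings exists, and this one achieves 13:
1. Engineer goes to the lab module with Sol.  [the storage bay: Cato, Hana, Kira, Noor, Rhea | the lab module: Sol]
2. Engineer goes back to the storage bay alone.  [the storage bay: Cato, Hana, Kira, Noor, Rhea | the lab module: Sol]
3. Engineer goes to the lab module with Rhea.  [the storage bay: Cato, Hana, Kira, Noor | the lab module: Rhea, Sol]
4. Engineer goes back to the storage bay with Sol.  [the storage bay: Cato, Hana, Kira, Noor, Sol | the lab module: Rhea]
5. Engineer goes to the lab module with Cato.  [the storage bay: Hana, Kira, Noor, Sol | the lab module: Cato, Rhea]
6. Engineer goes back to the storage bay alone.  [the storage bay: Hana, Kira, Noor, Sol | the lab module: Cato, Rhea]
7. Engineer goes to the lab module with Noor.  [the storage bay: Hana, Kira, Sol | the lab module: Cato, Noor, Rhea]
8. Engineer goes back to the storage bay alone.  [the storage bay: Hana, Kira, Sol | the lab module: Cato, Noor, Rhea]
9. Engineer goes to the lab module with Hana.  [the storage bay: Kira, Sol | the lab module: Cato, Hana, Noor, Rhea]
10. Engineer goes back to the storage bay alone.  [the storage bay: Kira, Sol | the lab module: Cato, Hana, Noor, Rhea]
11. Engineer goes to the lab module with Kira.  [the storage bay: Sol | the lab module: Cato, Hana, Kira, Noor, Rhea]
12. Engineer goes back to the storage bay alone.  [the storage bay: Sol | the lab module: Cato, Hana, Kira, Noor, Rhea]
13. Engineer goes to the lab module with Sol.  [the storage bay: — | the lab module: Cato, Hana, Kira, Noor, Rhea, Sol]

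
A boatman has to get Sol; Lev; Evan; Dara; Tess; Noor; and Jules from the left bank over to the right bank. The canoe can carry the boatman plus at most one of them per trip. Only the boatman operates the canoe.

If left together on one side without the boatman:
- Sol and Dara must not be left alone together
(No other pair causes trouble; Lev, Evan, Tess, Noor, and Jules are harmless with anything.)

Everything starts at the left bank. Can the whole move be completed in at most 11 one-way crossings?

No

Counting alone: the boatman can take at most 1 across per trip to the right bank, so moving all 7 needs at least 7 loaded trips out, with a return between consecutive ones — at least 13 crossings.
Since 11 < 13, 11 crossings cannot be enough. (The shortest complete plan in fact takes 13:)
1. Boatman goes to the right bank with Sol.  [the left bank: Dara, Evan, Jules, Lev, Noor, Tess | the right bank: Sol]
2. Boatman goes back to the left bank alone.  [the left bank: Dara, Evan, Jules, Lev, Noor, Tess | the right bank: Sol]
3. Boatman goes to the right bank with Lev.  [the left bank: Dara, Evan, Jules, Noor, Tess | the right bank: Lev, Sol]
4. Boatman goes back to the left bank alone.  [the left bank: Dara, Evan, Jules, Noor, Tess | the right bank: Lev, Sol]
5. Boatman goes to the right bank with Evan.  [the left bank: Dara, Jules, Noor, Tess | the right bank: Evan, Lev, Sol]
6. Boatman goes back to the left bank alone.  [the left bank: Dara, Jules, Noor, Tess | the right bank: Evan, Lev, Sol]
7. Boatman goes to the right bank with Tess.  [the left bank: Dara, Jules, Noor | the right bank: Evan, Lev, Sol, Tess]
8. Boatman goes back to the left bank alone.  [the left bank: Dara, Jules, Noor | the right bank: Evan, Lev, Sol, Tess]
9. Boatman goes to the right bank with Noor.  [the left bank: Dara, Jules | the right bank: Evan, Lev, Noor, Sol, Tess]
10. Boatman goes back to the left bank alone.  [the left bank: Dara, Jules | the right bank: Evan, Lev, Noor, Sol, Tess]
11. Boatman goes to the right bank with Jules.  [the left bank: Dara | the right bank: Evan, Jules, Lev, Noor, Sol, Tess]
12. Boatman goes back to the left bank alone.  [the left bank: Dara | the right bank: Evan, Jules, Lev, Noor, Sol, Tess]
13. Boatman goes to the right bank with Dara.  [the left bank: — | the right bank: Dara, Evan, Jules, Lev, Noor, Sol, Tess]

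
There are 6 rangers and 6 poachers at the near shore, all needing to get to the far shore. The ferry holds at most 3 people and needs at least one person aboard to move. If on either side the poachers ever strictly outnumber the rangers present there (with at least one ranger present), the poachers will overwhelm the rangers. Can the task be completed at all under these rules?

No

Following every safe sequence of crossings from the start, the most of the 12 that can be at the far shore as the ferry arrives there on crossings 1, 3, 5 is 3, 5, 6 respectively; the best ever achieved is 6 of 12.
From crossing 7 on, no configuration arises that was not already reachable earlier: only 17 distinct safe configurations (who is on which side, and where the ferry is) can ever be reached, none of them has everyone across, and every continuation just revisits them. They are: 0 rangers + 0 poachers across (ferry back at the start); 0 rangers + 1 poacher across (ferry there); 0 rangers + 1 poacher across (ferry back at the start); 0 rangers + 2 poachers across (ferry there); 0 rangers + 2 poachers across (ferry back at the start); 0 rangers + 3 poachers across (ferry there); 0 rangers + 3 poachers across (ferry back at the start); 0 rangers + 4 poachers across (ferry there); 0 rangers + 4 poachers across (ferry back at the start); 0 rangers + 5 poachers across (ferry there); 0 rangers + 5 poachers across (ferry back at the start); 0 rangers + 6 poachers across (ferry there); 1 ranger + 1 poacher across (ferry there); 1 ranger + 1 poacher across (ferry back at the start); 2 rangers + 2 poachers across (ferry there); 2 rangers + 2 poachers across (ferry back at the start); 3 rangers + 3 poachers across (ferry there). So no valid plan exists.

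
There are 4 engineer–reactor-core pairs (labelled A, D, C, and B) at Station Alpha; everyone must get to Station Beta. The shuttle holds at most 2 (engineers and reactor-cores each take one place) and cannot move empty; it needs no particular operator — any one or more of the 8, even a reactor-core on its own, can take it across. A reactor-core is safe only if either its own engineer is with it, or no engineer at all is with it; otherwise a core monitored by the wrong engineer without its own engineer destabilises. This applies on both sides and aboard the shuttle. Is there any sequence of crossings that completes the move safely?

Following every safe sequence of crossings from the start, the most of the 8 that can be at Station Beta as the shuttle arrives there on crossings 1, 3, 5 is 2, 3, 4 respectively; the best ever achieved is 4 of 8.
From crossing 7 on, no configuration arises that was not already reachable earlier: only 44 distinct safe configurations (who is on which side, and where the shuttle is) can ever be reached, none of them has everyone across, and every continuation just revisits them. So no valid plan exists.

No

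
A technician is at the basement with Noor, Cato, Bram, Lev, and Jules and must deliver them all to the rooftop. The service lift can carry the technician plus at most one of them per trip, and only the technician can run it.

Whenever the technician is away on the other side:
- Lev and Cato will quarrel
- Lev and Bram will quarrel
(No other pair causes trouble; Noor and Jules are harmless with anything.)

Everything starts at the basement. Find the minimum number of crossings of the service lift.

Counting alone: the technician can take at most 1 across per trip to the rooftop, so moving all 5 needs at least 5 loaded trips out, with a return between consecutive ones — at least 9 crossings.
The safety rule pushes this higher. Following every safe sequence of crossings, the most of the 5 that can be at the rooftop as the service lift arrives there on crossing 9 is 4 — never all 5.
So no plan with fewer than 11 crossings exists, and this one achieves 11:
1. Technician goes to the rooftop with Lev.  [the basement: Bram, Cato, Jules, Noor | the rooftop: Lev]
2. Technician goes back to the basement alone.  [the basement: Bram, Cato, Jules, Noor | the rooftop: Lev]
3. Technician goes to the rooftop with Noor.  [the basement: Bram, Cato, Jules | the rooftop: Lev, Noor]
4. Technician goes back to the basement alone.  [the basement: Bram, Cato, Jules | the rooftop: Lev, Noor]
5. Technician goes to the rooftop with Cato.  [the basement: Bram, Jules | the rooftop: Cato, Lev, Noor]
6. Technician goes back to the basement with Lev.  [the basement: Bram, Jules, Lev | the rooftop: Cato, Noor]
7. Technician goes to the rooftop with Bram.  [the basement: Jules, Lev | the rooftop: Bram, Cato, Noor]
8. Technician goes back to the basement alone.  [the basement: Jules, Lev | the rooftop: Bram, Cato, Noor]
9. Technician goes to the rooftop with Jules.  [the basement: Lev | the rooftop: Bram, Cato, Jules, Noor]
10. Technician goes back to the basement alone.  [the basement: Lev | the rooftop: Bram, Cato, Jules, Noor]
11. Technician goes to the rooftop with Lev.  [the basement: — | the rooftop: Bram, Cato, Jules, Lev, Noor]

11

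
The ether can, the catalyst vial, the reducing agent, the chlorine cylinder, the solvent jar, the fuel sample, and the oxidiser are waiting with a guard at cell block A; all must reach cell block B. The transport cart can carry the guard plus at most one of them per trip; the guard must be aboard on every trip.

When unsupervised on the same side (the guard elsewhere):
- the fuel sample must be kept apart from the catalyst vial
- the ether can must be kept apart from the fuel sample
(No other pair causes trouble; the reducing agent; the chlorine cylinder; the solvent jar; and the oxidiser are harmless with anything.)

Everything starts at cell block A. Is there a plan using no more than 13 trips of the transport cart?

Counting alone: the guard can take at most 1 across per trip to cell block B, so moving all 7 needs at least 7 loaded trips out, with a return between consecutive ones — at least 13 crossings.
The safety rule pushes this higher. Following every safe sequence of crossings, the most of the 7 that can be at cell block B as the transport cart arrives there on crossing 13 is 6 — never all 7.
So the move cannot be finished within 13 crossings. (The shortest complete plan takes 15:)
1. Guard goes to cell block B with the fuel sample.
2. Guard goes back to cell block A alone.
3. Guard goes to cell block B with the ether can.
4. Guard goes back to cell block A with the fuel sample.
5. Guard goes to cell block B with the catalyst vial.
6. Guard goes back to cell block A alone.
7. Guard goes to cell block B with the reducing agent.
8. Guard goes back to cell block A alone.
9. Guard goes to cell block B with the chlorine cylinder.
10. Guard goes back to cell block A alone.
11. Guard goes to cell block B with the solvent jar.
12. Guard goes back to cell block A alone.
13. Guard goes to cell block B with the oxidiser.
14. Guard goes back to cell block A alone.
15. Guard goes to cell block B with the fuel sample.

No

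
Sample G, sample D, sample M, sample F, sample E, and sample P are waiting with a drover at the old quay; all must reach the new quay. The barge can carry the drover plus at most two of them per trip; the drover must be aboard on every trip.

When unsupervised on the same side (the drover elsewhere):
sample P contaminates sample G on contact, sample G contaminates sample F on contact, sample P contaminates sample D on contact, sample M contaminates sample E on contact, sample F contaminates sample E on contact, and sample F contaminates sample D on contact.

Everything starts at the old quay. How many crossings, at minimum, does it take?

Whatever the first load, the items left behind include a forbidden pair without the drover. No opening move is safe, so no plan exists.

impossible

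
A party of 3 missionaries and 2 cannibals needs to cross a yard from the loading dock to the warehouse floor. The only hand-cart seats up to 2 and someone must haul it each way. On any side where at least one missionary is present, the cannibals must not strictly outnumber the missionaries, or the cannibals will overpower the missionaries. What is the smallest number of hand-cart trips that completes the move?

7

Counting alone: each trip to the warehouse floor takes at most 2 across and each return brings at least 1 back, so after t trips out (and t−1 returns) at most 2t − (t−1) of the 5 are across; that first reaches 5 at t = 4, so at least 7 crossings are needed.
The plan below uses exactly 7 crossings, so it is optimal:
1. 2 cannibals → the warehouse floor.  (the loading dock: 3M 0C; the warehouse floor: 0M 2C)
2. 1 cannibal ← the loading dock.  (the loading dock: 3M 1C; the warehouse floor: 0M 1C)
3. 2 missionaries → the warehouse floor.  (the loading dock: 1M 1C; the warehouse floor: 2M 1C)
4. 1 missionary ← the loading dock.  (the loading dock: 2M 1C; the warehouse floor: 1M 1C)
5. 1 missionary and 1 cannibal → the warehouse floor.  (the loading dock: 1M 0C; the warehouse floor: 2M 2C)
6. 1 cannibal ← the loading dock.  (the loading dock: 1M 1C; the warehouse floor: 2M 1C)
7. 1 missionary and 1 cannibal → the warehouse floor.  (the loading dock: 0M 0C; the warehouse floor: 3M 2C)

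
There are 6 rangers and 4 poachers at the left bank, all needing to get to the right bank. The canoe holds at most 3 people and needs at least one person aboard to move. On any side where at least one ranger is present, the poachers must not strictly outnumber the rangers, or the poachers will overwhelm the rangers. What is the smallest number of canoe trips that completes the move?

Counting alone: each trip to the right bank takes at most 3 across and each return brings at least 1 back, so after t trips out (and t−1 returns) at most 3t − (t−1) of the 10 are across; that first reaches 10 at t = 5, so at least 9 crossings are needed.
The plan below uses exactly 9 crossings, so it is optimal:
1. 2 poachers → the right bank.  (the left bank: 6R 2P; the right bank: 0R 2P)
2. 1 poacher ← the left bank.  (the left bank: 6R 3P; the right bank: 0R 1P)
3. 3 poachers → the right bank.  (the left bank: 6R 0P; the right bank: 0R 4P)
4. 1 poacher ← the left bank.  (the left bank: 6R 1P; the right bank: 0R 3P)
5. 3 rangers → the right bank.  (the left bank: 3R 1P; the right bank: 3R 3P)
6. 1 poacher ← the left bank.  (the left bank: 3R 2P; the right bank: 3R 2P)
7. 1 ranger and 2 poachers → the right bank.  (the left bank: 2R 0P; the right bank: 4R 4P)
8. 1 poacher ← the left bank.  (the left bank: 2R 1P; the right bank: 4R 3P)
9. 2 rangers and 1 poacher → the right bank.  (the left bank: 0R 0P; the right bank: 6R 4P)

9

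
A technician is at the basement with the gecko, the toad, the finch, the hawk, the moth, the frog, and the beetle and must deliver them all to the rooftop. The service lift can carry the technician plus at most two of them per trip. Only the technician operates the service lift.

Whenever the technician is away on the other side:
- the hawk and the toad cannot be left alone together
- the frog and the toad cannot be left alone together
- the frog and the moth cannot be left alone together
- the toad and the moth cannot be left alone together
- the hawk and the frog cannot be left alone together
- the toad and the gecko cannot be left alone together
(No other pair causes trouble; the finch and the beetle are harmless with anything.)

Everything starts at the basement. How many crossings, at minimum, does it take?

Counting alone: the technician can take at most 2 across per trip to the rooftop, so moving all 7 needs at least 4 loaded trips out, with a return between consecutive ones — at least 7 crossings.
The safety rule pushes this higher. Following every safe sequence of crossings, the most of the 7 that can be at the rooftop as the service lift arrives there on crossings 7, 9 is 5, 6 respectively — never all 7.
So no plan with fewer than 11 crossings exists, and this one achieves 11:
1. Technician goes to the rooftop with the frog and the toad.
2. Technician goes back to the basement with the toad.
3. Technician goes to the rooftop with the gecko and the toad.
4. Technician goes back to the basement with the toad.
5. Technician goes to the rooftop with the finch and the toad.
6. Technician goes back to the basement with the toad.
7. Technician goes to the rooftop with the beetle and the toad.
8. Technician goes back to the basement with the toad.
9. Technician goes to the rooftop with the hawk and the moth.
10. Technician goes back to the basement with the frog.
11. Technician goes to the rooftop with the frog and the toad.

11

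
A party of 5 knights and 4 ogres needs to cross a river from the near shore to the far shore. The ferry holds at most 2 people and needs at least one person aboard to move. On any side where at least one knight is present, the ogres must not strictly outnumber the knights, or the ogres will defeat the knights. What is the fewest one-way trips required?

15

Counting alone: each trip to the far shore takes at most 2 across and each return brings at least 1 back, so after t trips out (and t−1 returns) at most 2t − (t−1) of the 9 are across; that first reaches 9 at t = 8, so at least 15 crossings are needed.
The plan below uses exactly 15 crossings, so it is optimal:
1. 2 ogres → the far shore.  (the near shore: 5K 2O; the far shore: 0K 2O)
2. 1 ogre ← the near shore.  (the near shore: 5K 3O; the far shore: 0K 1O)
3. 2 ogres → the far shore.  (the near shore: 5K 1O; the far shore: 0K 3O)
4. 1 ogre ← the near shore.  (the near shore: 5K 2O; the far shore: 0K 2O)
5. 2 knights → the far shore.  (the near shore: 3K 2O; the far shore: 2K 2O)
6. 1 ogre ← the near shore.  (the near shore: 3K 3O; the far shore: 2K 1O)
7. 1 knight and 1 ogre → the far shore.  (the near shore: 2K 2O; the far shore: 3K 2O)
8. 1 knight ← the near shore.  (the near shore: 3K 2O; the far shore: 2K 2O)
9. 1 knight and 1 ogre → the far shore.  (the near shore: 2K 1O; the far shore: 3K 3O)
10. 1 ogre ← the near shore.  (the near shore: 2K 2O; the far shore: 3K 2O)
11. 1 knight and 1 ogre → the far shore.  (the near shore: 1K 1O; the far shore: 4K 3O)
12. 1 knight ← the near shore.  (the near shore: 2K 1O; the far shore: 3K 3O)
13. 1 knight and 1 ogre → the far shore.  (the near shore: 1K 0O; the far shore: 4K 4O)
14. 1 ogre ← the near shore.  (the near shore: 1K 1O; the far shore: 4K 3O)
15. 1 knight and 1 ogre → the far shore.  (the near shore: 0K 0O; the far shore: 5K 4O)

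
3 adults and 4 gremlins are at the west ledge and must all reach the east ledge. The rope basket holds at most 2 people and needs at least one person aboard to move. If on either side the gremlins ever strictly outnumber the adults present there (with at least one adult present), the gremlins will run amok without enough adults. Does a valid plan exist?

No

The gremlins already outnumber the adults at the west ledge before anyone moves, so the starting position itself is disallowed.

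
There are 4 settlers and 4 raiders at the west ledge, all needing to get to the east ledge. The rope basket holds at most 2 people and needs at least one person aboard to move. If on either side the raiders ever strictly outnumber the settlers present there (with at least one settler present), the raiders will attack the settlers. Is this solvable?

No

Following every safe sequence of crossings from the start, the most of the 8 that can be at the east ledge as the rope basket arrives there on crossings 1, 3, 5 is 2, 3, 4 respectively; the best ever achieved is 4 of 8.
From crossing 7 on, no configuration arises that was not already reachable earlier: only 11 distinct safe configurations (who is on which side, and where the rope basket is) can ever be reached, none of them has everyone across, and every continuation just revisits them. They are: 0 settlers + 0 raiders across (rope basket back at the start); 0 settlers + 1 raider across (rope basket there); 0 settlers + 1 raider across (rope basket back at the start); 0 settlers + 2 raiders across (rope basket there); 0 settlers + 2 raiders across (rope basket back at the start); 0 settlers + 3 raiders across (rope basket there); 0 settlers + 3 raiders across (rope basket back at the start); 0 settlers + 4 raiders across (rope basket there); 1 settler + 1 raider across (rope basket there); 1 settler + 1 raider across (rope basket back at the start); 2 settlers + 2 raiders across (rope basket there). So no valid plan exists.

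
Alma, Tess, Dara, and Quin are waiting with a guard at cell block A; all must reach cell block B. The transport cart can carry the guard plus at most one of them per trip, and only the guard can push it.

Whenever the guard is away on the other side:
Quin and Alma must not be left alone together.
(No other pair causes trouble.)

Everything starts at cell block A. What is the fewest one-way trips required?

Counting alone: the guard can take at most 1 across per trip to cell block B, so moving all 4 needs at least 4 loaded trips out, with a return between consecutive ones — at least 7 crossings.
The plan below uses exactly 7 crossings, so it is optimal:
1. Guard goes to cell block B with Alma.  [cell block A: Dara, Quin, Tess | cell block B: Alma]
2. Guard goes back to cell block A alone.  [cell block A: Dara, Quin, Tess | cell block B: Alma]
3. Guard goes to cell block B with Tess.  [cell block A: Dara, Quin | cell block B: Alma, Tess]
4. Guard goes back to cell block A alone.  [cell block A: Dara, Quin | cell block B: Alma, Tess]
5. Guard goes to cell block B with Dara.  [cell block A: Quin | cell block B: Alma, Dara, Tess]
6. Guard goes back to cell block A alone.  [cell block A: Quin | cell block B: Alma, Dara, Tess]
7. Guard goes to cell block B with Quin.  [cell block A: — | cell block B: Alma, Dara, Quin, Tess]

7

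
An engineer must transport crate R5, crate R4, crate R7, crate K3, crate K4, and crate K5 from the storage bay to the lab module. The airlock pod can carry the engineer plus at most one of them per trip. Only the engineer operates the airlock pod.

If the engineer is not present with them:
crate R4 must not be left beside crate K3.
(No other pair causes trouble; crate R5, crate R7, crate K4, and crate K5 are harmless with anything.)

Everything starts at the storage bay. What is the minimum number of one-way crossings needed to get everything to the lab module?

Counting alone: the engineer can take at most 1 across per trip to the lab module, so moving all 6 needs at least 6 loaded trips out, with a return between consecutive ones — at least 11 crossings.
The plan below uses exactly 11 crossings, so it is optimal:
1. Engineer goes to the lab module with crate R4.
2. Engineer goes back to the storage bay alone.
3. Engineer goes to the lab module with crate R5.
4. Engineer goes back to the storage bay alone.
5. Engineer goes to the lab module with crate R7.
6. Engineer goes back to the storage bay alone.
7. Engineer goes to the lab module with crate K4.
8. Engineer goes back to the storage bay alone.
9. Engineer goes to the lab module with crate K5.
10. Engineer goes back to the storage bay alone.
11. Engineer goes to the lab module with crate K3.

11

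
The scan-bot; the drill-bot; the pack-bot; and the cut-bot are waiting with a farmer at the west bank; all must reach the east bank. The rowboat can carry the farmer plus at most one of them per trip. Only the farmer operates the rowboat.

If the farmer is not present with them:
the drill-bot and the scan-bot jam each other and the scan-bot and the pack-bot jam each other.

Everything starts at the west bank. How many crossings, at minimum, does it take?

9

Counting alone: the farmer can take at most 1 across per trip to the east bank, so moving all 4 needs at least 4 loaded trips out, with a return between consecutive ones — at least 7 crossings.
The safety rule pushes this higher. Following every safe sequence of crossings, the most of the 4 that can be at the east bank as the rowboat arrives there on crossing 7 is 3 — never all 4.
So no plan with fewer than 9 crossings exists, and this one achieves 9:
1. Farmer goes to the east bank with the scan-bot.  [the west bank: the cut-bot, the drill-bot, the pack-bot | the east bank: the scan-bot]
2. Farmer goes back to the west bank alone.  [the west bank: the cut-bot, the drill-bot, the pack-bot | the east bank: the scan-bot]
3. Farmer goes to the east bank with the drill-bot.  [the west bank: the cut-bot, the pack-bot | the east bank: the drill-bot, the scan-bot]
4. Farmer goes back to the west bank with the scan-bot.  [the west bank: the cut-bot, the pack-bot, the scan-bot | the east bank: the drill-bot]
5. Farmer goes to the east bank with the pack-bot.  [the west bank: the cut-bot, the scan-bot | the east bank: the drill-bot, the pack-bot]
6. Farmer goes back to the west bank alone.  [the west bank: the cut-bot, the scan-bot | the east bank: the drill-bot, the pack-bot]
7. Farmer goes to the east bank with the cut-bot.  [the west bank: the scan-bot | the east bank: the cut-bot, the drill-bot, the pack-bot]
8. Farmer goes back to the west bank alone.  [the west bank: the scan-bot | the east bank: the cut-bot, the drill-bot, the pack-bot]
9. Farmer goes to the east bank with the scan-bot.  [the west bank: — | the east bank: the cut-bot, the drill-bot, the pack-bot, the scan-bot]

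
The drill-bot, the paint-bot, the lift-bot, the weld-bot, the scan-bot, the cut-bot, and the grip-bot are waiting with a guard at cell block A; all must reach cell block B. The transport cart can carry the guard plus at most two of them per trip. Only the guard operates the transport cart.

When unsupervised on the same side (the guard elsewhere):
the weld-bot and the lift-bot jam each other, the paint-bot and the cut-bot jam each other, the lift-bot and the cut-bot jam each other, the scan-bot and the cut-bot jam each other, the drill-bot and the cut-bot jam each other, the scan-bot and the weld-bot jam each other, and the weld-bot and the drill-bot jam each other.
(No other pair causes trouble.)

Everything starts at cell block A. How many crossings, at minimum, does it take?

Counting alone: the guard can take at most 2 across per trip to cell block B, so moving all 7 needs at least 4 loaded trips out, with a return between consecutive ones — at least 7 crossings.
The safety rule pushes this higher. Following every safe sequence of crossings, the most of the 7 that can be at cell block B as the transport cart arrives there on crossing 7 is 6 — never all 7.
So no plan with fewer than 9 crossings exists, and this one achieves 9:
1. Guard goes to cell block B with the cut-bot and the weld-bot.  [cell block A: the drill-bot, the grip-bot, the lift-bot, the paint-bot, the scan-bot | cell block B: the cut-bot, the weld-bot]
2. Guard goes back to cell block A alone.  [cell block A: the drill-bot, the grip-bot, the lift-bot, the paint-bot, the scan-bot | cell block B: the cut-bot, the weld-bot]
3. Guard goes to cell block B with the grip-bot.  [cell block A: the drill-bot, the lift-bot, the paint-bot, the scan-bot | cell block B: the cut-bot, the grip-bot, the weld-bot]
4. Guard goes back to cell block A alone.  [cell block A: the drill-bot, the lift-bot, the paint-bot, the scan-bot | cell block B: the cut-bot, the grip-bot, the weld-bot]
5. Guard goes to cell block B with the drill-bot and the paint-bot.  [cell block A: the lift-bot, the scan-bot | cell block B: the cut-bot, the drill-bot, the grip-bot, the paint-bot, the weld-bot]
6. Guard goes back to cell block A with the cut-bot and the weld-bot.  [cell block A: the cut-bot, the lift-bot, the scan-bot, the weld-bot | cell block B: the drill-bot, the grip-bot, the paint-bot]
7. Guard goes to cell block B with the lift-bot and the scan-bot.  [cell block A: the cut-bot, the weld-bot | cell block B: the drill-bot, the grip-bot, the lift-bot, the paint-bot, the scan-bot]
8. Guard goes back to cell block A alone.  [cell block A: the cut-bot, the weld-bot | cell block B: the drill-bot, the grip-bot, the lift-bot, the paint-bot, the scan-bot]
9. Guard goes to cell block B with the cut-bot and the weld-bot.  [cell block A: — | cell block B: the cut-bot, the drill-bot, the grip-bot, the lift-bot, the paint-bot, the scan-bot, the weld-bot]

9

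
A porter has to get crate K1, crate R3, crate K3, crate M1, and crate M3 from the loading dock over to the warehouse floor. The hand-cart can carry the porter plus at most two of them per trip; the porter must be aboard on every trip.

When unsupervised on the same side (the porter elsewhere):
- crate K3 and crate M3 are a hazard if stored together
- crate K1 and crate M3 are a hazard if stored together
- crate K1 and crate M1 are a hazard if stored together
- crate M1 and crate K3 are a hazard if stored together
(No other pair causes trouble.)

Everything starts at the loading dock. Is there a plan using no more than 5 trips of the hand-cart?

Yes

Yes — this plan uses 5 crossings (≤ 5):
1. Porter goes to the warehouse floor with crate K1 and crate K3.  [the loading dock: crate M1, crate M3, crate R3 | the warehouse floor: crate K1, crate K3]
2. Porter goes back to the loading dock alone.  [the loading dock: crate M1, crate M3, crate R3 | the warehouse floor: crate K1, crate K3]
3. Porter goes to the warehouse floor with crate R3.  [the loading dock: crate M1, crate M3 | the warehouse floor: crate K1, crate K3, crate R3]
4. Porter goes back to the loading dock alone.  [the loading dock: crate M1, crate M3 | the warehouse floor: crate K1, crate K3, crate R3]
5. Porter goes to the warehouse floor with crate M1 and crate M3.  [the loading dock: — | the warehouse floor: crate K1, crate K3, crate M1, crate M3, crate R3]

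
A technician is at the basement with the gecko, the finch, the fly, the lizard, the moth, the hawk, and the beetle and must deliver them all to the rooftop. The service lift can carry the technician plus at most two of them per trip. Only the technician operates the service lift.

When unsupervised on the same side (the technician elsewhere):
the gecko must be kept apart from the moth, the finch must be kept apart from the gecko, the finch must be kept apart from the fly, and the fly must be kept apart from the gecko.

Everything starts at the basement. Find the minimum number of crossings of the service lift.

Counting alone: the technician can take at most 2 across per trip to the rooftop, so moving all 7 needs at least 4 loaded trips out, with a return between consecutive ones — at least 7 crossings.
The safety rule pushes this higher. Following every safe sequence of crossings, the most of the 7 that can be at the rooftop as the service lift arrives there on crossings 7, 9 is 5, 6 respectively — never all 7.
So no plan with fewer than 11 crossings exists, and this one achieves 11:
1. Technician goes to the rooftop with the finch and the gecko.  [the basement: the beetle, the fly, the hawk, the lizard, the moth | the rooftop: the finch, the gecko]
2. Technician goes back to the basement with the gecko.  [the basement: the beetle, the fly, the gecko, the hawk, the lizard, the moth | the rooftop: the finch]
3. Technician goes to the rooftop with the gecko and the lizard.  [the basement: the beetle, the fly, the hawk, the moth | the rooftop: the finch, the gecko, the lizard]
4. Technician goes back to the basement with the gecko.  [the basement: the beetle, the fly, the gecko, the hawk, the moth | the rooftop: the finch, the lizard]
5. Technician goes to the rooftop with the gecko and the moth.  [the basement: the beetle, the fly, the hawk | the rooftop: the finch, the gecko, the lizard, the moth]
6. Technician goes back to the basement with the gecko.  [the basement: the beetle, the fly, the gecko, the hawk | the rooftop: the finch, the lizard, the moth]
7. Technician goes to the rooftop with the gecko and the hawk.  [the basement: the beetle, the fly | the rooftop: the finch, the gecko, the hawk, the lizard, the moth]
8. Technician goes back to the basement with the gecko.  [the basement: the beetle, the fly, the gecko | the rooftop: the finch, the hawk, the lizard, the moth]
9. Technician goes to the rooftop with the beetle and the gecko.  [the basement: the fly | the rooftop: the beetle, the finch, the gecko, the hawk, the lizard, the moth]
10. Technician goes back to the basement with the gecko.  [the basement: the fly, the gecko | the rooftop: the beetle, the finch, the hawk, the lizard, the moth]
11. Technician goes to the rooftop with the fly and the gecko.  [the basement: — | the rooftop: the beetle, the finch, the fly, the gecko, the hawk, the lizard, the moth]

11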